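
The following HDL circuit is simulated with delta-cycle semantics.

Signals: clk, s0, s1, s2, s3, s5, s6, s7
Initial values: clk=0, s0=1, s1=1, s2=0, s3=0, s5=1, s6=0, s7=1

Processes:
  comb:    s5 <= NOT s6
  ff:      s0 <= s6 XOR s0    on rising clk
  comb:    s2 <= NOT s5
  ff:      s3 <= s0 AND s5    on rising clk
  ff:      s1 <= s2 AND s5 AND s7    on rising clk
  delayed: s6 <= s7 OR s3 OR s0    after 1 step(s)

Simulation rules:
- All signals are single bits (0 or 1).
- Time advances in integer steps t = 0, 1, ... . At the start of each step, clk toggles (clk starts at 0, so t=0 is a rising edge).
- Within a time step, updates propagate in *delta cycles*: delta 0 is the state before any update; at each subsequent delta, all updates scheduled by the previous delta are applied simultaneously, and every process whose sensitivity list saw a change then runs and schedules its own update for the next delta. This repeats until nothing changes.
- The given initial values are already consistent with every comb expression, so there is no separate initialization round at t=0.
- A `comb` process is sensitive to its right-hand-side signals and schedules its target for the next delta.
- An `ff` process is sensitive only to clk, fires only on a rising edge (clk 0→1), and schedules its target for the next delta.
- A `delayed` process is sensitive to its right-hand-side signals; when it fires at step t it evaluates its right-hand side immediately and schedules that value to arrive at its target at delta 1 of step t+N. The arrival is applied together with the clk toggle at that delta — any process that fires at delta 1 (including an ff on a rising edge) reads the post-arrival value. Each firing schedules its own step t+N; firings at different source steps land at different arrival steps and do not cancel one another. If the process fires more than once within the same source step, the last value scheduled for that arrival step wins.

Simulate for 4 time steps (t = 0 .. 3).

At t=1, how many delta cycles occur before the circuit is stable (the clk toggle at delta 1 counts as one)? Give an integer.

[bits: s7,s0,s2,clk,s3,s5,s1,s6]
t=0: Δ0=11000110 Δ1=11010110 Δ2=11011100 | 2Δ
t=1: Δ0=11011100 Δ1=11001101 Δ2=11001001 Δ3=11101001 | 3Δ
t=2: Δ0=11101001 Δ1=11111001 Δ2=10110001 | 2Δ
t=3: Δ0=10110001 Δ1=10100001 | 1Δ

3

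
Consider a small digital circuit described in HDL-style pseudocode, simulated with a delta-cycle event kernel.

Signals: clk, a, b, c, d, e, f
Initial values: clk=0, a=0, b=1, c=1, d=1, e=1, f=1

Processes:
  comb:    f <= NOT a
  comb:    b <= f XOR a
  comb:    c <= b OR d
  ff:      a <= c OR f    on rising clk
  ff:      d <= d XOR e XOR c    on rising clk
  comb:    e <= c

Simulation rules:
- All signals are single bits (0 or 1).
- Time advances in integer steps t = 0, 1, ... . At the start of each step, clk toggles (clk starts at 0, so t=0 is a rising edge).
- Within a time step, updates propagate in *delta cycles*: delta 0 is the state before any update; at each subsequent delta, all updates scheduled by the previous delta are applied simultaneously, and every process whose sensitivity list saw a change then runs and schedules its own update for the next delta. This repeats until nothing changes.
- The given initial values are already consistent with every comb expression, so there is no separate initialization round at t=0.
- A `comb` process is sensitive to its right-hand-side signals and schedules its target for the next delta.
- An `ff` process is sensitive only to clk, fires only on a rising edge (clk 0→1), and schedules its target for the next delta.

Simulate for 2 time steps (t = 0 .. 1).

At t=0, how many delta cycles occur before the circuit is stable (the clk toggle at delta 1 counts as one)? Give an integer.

4

[bits: d,a,e,f,clk,c,b]
t=0: Δ0=1011011 Δ1=1011111 Δ2=1111111 Δ3=1110110 Δ4=1110111 | 4Δ
t=1: Δ0=1110111 Δ1=1110011 | 1Δ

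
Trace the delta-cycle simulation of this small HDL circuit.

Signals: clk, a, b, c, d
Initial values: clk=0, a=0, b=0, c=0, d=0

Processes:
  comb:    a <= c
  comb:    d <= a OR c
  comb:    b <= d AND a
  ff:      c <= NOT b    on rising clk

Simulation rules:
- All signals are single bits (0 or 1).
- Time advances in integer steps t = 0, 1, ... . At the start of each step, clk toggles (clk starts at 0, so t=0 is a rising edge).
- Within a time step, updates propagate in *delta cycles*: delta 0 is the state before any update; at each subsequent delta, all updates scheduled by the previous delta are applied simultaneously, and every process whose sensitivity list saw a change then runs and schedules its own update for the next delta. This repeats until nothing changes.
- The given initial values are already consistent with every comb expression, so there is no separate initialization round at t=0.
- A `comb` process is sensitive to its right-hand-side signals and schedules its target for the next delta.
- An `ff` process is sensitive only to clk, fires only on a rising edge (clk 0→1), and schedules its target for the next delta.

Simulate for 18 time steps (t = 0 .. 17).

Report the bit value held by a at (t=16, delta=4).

t0.Δ0 c=0 a=0 d=0 b=0 clk=0
t0.Δ1 c=0 a=0 d=0 b=0 clk=1
t0.Δ2 c=1 a=0 d=0 b=0 clk=1
t0.Δ3 c=1 a=1 d=1 b=0 clk=1
t0.Δ4 c=1 a=1 d=1 b=1 clk=1
t1.Δ0 c=1 a=1 d=1 b=1 clk=1
t1.Δ1 c=1 a=1 d=1 b=1 clk=0
t2.Δ0 c=1 a=1 d=1 b=1 clk=0
t2.Δ1 c=1 a=1 d=1 b=1 clk=1
t2.Δ2 c=0 a=1 d=1 b=1 clk=1
t2.Δ3 c=0 a=0 d=1 b=1 clk=1
t2.Δ4 c=0 a=0 d=0 b=0 clk=1
t3.Δ0 c=0 a=0 d=0 b=0 clk=1
t3.Δ1 c=0 a=0 d=0 b=0 clk=0
t4.Δ0 c=0 a=0 d=0 b=0 clk=0
t4.Δ1 c=0 a=0 d=0 b=0 clk=1
t4.Δ2 c=1 a=0 d=0 b=0 clk=1
t4.Δ3 c=1 a=1 d=1 b=0 clk=1
t4.Δ4 c=1 a=1 d=1 b=1 clk=1
t5.Δ0 c=1 a=1 d=1 b=1 clk=1
t5.Δ1 c=1 a=1 d=1 b=1 clk=0
t6.Δ0 c=1 a=1 d=1 b=1 clk=0
t6.Δ1 c=1 a=1 d=1 b=1 clk=1
t6.Δ2 c=0 a=1 d=1 b=1 clk=1
t6.Δ3 c=0 a=0 d=1 b=1 clk=1
t6.Δ4 c=0 a=0 d=0 b=0 clk=1
t7.Δ0 c=0 a=0 d=0 b=0 clk=1
t7.Δ1 c=0 a=0 d=0 b=0 clk=0
t8.Δ0 c=0 a=0 d=0 b=0 clk=0
t8.Δ1 c=0 a=0 d=0 b=0 clk=1
t8.Δ2 c=1 a=0 d=0 b=0 clk=1
t8.Δ3 c=1 a=1 d=1 b=0 clk=1
t8.Δ4 c=1 a=1 d=1 b=1 clk=1
t9.Δ0 c=1 a=1 d=1 b=1 clk=1
t9.Δ1 c=1 a=1 d=1 b=1 clk=0
t10.Δ0 c=1 a=1 d=1 b=1 clk=0
t10.Δ1 c=1 a=1 d=1 b=1 clk=1
t10.Δ2 c=0 a=1 d=1 b=1 clk=1
t10.Δ3 c=0 a=0 d=1 b=1 clk=1
t10.Δ4 c=0 a=0 d=0 b=0 clk=1
t11.Δ0 c=0 a=0 d=0 b=0 clk=1
t11.Δ1 c=0 a=0 d=0 b=0 clk=0
t12.Δ0 c=0 a=0 d=0 b=0 clk=0
t12.Δ1 c=0 a=0 d=0 b=0 clk=1
t12.Δ2 c=1 a=0 d=0 b=0 clk=1
t12.Δ3 c=1 a=1 d=1 b=0 clk=1
t12.Δ4 c=1 a=1 d=1 b=1 clk=1
t13.Δ0 c=1 a=1 d=1 b=1 clk=1
t13.Δ1 c=1 a=1 d=1 b=1 clk=0
t14.Δ0 c=1 a=1 d=1 b=1 clk=0
t14.Δ1 c=1 a=1 d=1 b=1 clk=1
t14.Δ2 c=0 a=1 d=1 b=1 clk=1
t14.Δ3 c=0 a=0 d=1 b=1 clk=1
t14.Δ4 c=0 a=0 d=0 b=0 clk=1
t15.Δ0 c=0 a=0 d=0 b=0 clk=1
t15.Δ1 c=0 a=0 d=0 b=0 clk=0
t16.Δ0 c=0 a=0 d=0 b=0 clk=0
t16.Δ1 c=0 a=0 d=0 b=0 clk=1
t16.Δ2 c=1 a=0 d=0 b=0 clk=1
t16.Δ3 c=1 a=1 d=1 b=0 clk=1
t16.Δ4 c=1 a=1 d=1 b=1 clk=1
t17.Δ0 c=1 a=1 d=1 b=1 clk=1
t17.Δ1 c=1 a=1 d=1 b=1 clk=0

1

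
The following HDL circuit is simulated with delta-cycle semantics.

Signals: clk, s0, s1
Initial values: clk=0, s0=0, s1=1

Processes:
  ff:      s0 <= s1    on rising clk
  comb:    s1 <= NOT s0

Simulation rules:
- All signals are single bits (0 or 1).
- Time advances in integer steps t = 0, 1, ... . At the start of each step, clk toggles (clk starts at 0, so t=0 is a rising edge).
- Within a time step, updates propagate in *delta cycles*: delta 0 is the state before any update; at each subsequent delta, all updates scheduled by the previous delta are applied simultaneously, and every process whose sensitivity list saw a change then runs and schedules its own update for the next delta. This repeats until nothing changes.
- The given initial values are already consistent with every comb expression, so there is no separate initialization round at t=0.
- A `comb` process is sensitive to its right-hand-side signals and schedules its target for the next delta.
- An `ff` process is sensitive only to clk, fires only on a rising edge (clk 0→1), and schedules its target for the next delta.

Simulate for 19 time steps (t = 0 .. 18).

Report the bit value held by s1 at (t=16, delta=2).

[bits: s0,s1,clk]
t=0: Δ0=010 Δ1=011 Δ2=111 Δ3=101 | 3Δ
t=1: Δ0=101 Δ1=100 | 1Δ
t=2: Δ0=100 Δ1=101 Δ2=001 Δ3=011 | 3Δ
t=3: Δ0=011 Δ1=010 | 1Δ
t=4: Δ0=010 Δ1=011 Δ2=111 Δ3=101 | 3Δ
t=5: Δ0=101 Δ1=100 | 1Δ
t=6: Δ0=100 Δ1=101 Δ2=001 Δ3=011 | 3Δ
t=7: Δ0=011 Δ1=010 | 1Δ
t=8: Δ0=010 Δ1=011 Δ2=111 Δ3=101 | 3Δ
t=9: Δ0=101 Δ1=100 | 1Δ
t=10: Δ0=100 Δ1=101 Δ2=001 Δ3=011 | 3Δ
t=11: Δ0=011 Δ1=010 | 1Δ
t=12: Δ0=010 Δ1=011 Δ2=111 Δ3=101 | 3Δ
t=13: Δ0=101 Δ1=100 | 1Δ
t=14: Δ0=100 Δ1=101 Δ2=001 Δ3=011 | 3Δ
t=15: Δ0=011 Δ1=010 | 1Δ
t=16: Δ0=010 Δ1=011 Δ2=111 Δ3=101 | 3Δ
t=17: Δ0=101 Δ1=100 | 1Δ
t=18: Δ0=100 Δ1=101 Δ2=001 Δ3=011 | 3Δ

1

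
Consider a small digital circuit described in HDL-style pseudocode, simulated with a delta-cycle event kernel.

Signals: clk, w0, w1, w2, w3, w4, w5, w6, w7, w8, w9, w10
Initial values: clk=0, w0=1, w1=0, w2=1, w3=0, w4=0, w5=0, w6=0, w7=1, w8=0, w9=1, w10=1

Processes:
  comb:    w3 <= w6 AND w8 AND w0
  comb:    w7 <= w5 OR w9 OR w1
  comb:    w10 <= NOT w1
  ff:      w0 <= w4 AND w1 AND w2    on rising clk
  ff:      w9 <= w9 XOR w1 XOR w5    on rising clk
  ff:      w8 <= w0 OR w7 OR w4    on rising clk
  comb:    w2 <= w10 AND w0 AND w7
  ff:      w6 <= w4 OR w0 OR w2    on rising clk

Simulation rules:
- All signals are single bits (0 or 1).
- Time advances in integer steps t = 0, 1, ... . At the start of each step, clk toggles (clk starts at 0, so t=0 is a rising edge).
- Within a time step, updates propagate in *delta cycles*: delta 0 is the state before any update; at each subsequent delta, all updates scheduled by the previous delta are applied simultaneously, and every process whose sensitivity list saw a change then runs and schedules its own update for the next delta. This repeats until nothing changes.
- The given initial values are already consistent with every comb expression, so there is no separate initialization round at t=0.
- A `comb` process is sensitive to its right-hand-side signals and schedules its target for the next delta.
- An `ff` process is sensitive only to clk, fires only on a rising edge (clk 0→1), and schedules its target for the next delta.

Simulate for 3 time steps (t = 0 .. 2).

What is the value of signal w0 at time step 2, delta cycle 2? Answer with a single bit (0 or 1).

t=0 Δ0: w9=1 w6=0 w7=1 w8=0 w3=0 w2=1 clk=0 w0=1 w5=0 w10=1 w1=0 w4=0
  Δ1: clk:0→1
  Δ2: w6:0→1, w8:0→1, w0:1→0
  Δ3: w2:1→0
  (3Δ to stable)
t=1 Δ0: w9=1 w6=1 w7=1 w8=1 w3=0 w2=0 clk=1 w0=0 w5=0 w10=1 w1=0 w4=0
  Δ1: clk:1→0
  (1Δ to stable)
t=2 Δ0: w9=1 w6=1 w7=1 w8=1 w3=0 w2=0 clk=0 w0=0 w5=0 w10=1 w1=0 w4=0
  Δ1: clk:0→1
  Δ2: w6:1→0
  (2Δ to stable)

0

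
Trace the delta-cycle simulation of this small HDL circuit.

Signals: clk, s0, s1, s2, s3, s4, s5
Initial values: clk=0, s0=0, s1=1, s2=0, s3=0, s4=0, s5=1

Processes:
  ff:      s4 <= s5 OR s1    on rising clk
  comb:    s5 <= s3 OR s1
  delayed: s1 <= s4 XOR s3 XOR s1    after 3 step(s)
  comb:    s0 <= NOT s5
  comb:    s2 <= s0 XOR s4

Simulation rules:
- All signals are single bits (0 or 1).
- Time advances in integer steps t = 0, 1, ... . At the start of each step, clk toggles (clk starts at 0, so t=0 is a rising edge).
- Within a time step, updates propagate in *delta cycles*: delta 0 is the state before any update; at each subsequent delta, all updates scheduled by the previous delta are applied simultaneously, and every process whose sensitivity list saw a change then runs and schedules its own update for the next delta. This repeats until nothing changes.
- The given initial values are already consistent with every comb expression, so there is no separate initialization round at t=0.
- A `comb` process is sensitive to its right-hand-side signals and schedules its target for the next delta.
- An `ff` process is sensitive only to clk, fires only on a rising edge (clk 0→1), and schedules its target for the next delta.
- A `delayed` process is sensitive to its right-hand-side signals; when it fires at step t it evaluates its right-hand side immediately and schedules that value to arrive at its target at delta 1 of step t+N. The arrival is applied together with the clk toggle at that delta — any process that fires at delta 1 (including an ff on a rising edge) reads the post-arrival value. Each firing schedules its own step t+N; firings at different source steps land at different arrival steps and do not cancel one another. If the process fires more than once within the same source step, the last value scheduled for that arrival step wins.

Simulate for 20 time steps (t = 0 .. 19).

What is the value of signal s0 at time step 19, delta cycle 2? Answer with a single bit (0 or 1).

t=0 Δ0: clk=0 s0=0 s5=1 s2=0 s4=0 s3=0 s1=1
  Δ1: clk:0→1
  Δ2: s4:0→1
  Δ3: s2:0→1
  (3Δ to stable)
t=1 Δ0: clk=1 s0=0 s5=1 s2=1 s4=1 s3=0 s1=1
  Δ1: clk:1→0
  (1Δ to stable)
t=2 Δ0: clk=0 s0=0 s5=1 s2=1 s4=1 s3=0 s1=1
  Δ1: clk:0→1
  (1Δ to stable)
t=3 Δ0: clk=1 s0=0 s5=1 s2=1 s4=1 s3=0 s1=1
  Δ1: clk:1→0, s1:1→0
  Δ2: s5:1→0
  Δ3: s0:0→1
  Δ4: s2:1→0
  (4Δ to stable)
t=4 Δ0: clk=0 s0=1 s5=0 s2=0 s4=1 s3=0 s1=0
  Δ1: clk:0→1
  Δ2: s4:1→0
  Δ3: s2:0→1
  (3Δ to stable)
t=5 Δ0: clk=1 s0=1 s5=0 s2=1 s4=0 s3=0 s1=0
  Δ1: clk:1→0
  (1Δ to stable)
t=6 Δ0: clk=0 s0=1 s5=0 s2=1 s4=0 s3=0 s1=0
  Δ1: clk:0→1, s1:0→1
  Δ2: s5:0→1, s4:0→1
  Δ3: s0:1→0, s2:1→0
  Δ4: s2:0→1
  (4Δ to stable)
t=7 Δ0: clk=1 s0=0 s5=1 s2=1 s4=1 s3=0 s1=1
  Δ1: clk:1→0, s1:1→0
  Δ2: s5:1→0
  Δ3: s0:0→1
  Δ4: s2:1→0
  (4Δ to stable)
t=8 Δ0: clk=0 s0=1 s5=0 s2=0 s4=1 s3=0 s1=0
  Δ1: clk:0→1
  Δ2: s4:1→0
  Δ3: s2:0→1
  (3Δ to stable)
t=9 Δ0: clk=1 s0=1 s5=0 s2=1 s4=0 s3=0 s1=0
  Δ1: clk:1→0
  (1Δ to stable)
t=10 Δ0: clk=0 s0=1 s5=0 s2=1 s4=0 s3=0 s1=0
  Δ1: clk:0→1, s1:0→1
  Δ2: s5:0→1, s4:0→1
  Δ3: s0:1→0, s2:1→0
  Δ4: s2:0→1
  (4Δ to stable)
t=11 Δ0: clk=1 s0=0 s5=1 s2=1 s4=1 s3=0 s1=1
  Δ1: clk:1→0, s1:1→0
  Δ2: s5:1→0
  Δ3: s0:0→1
  Δ4: s2:1→0
  (4Δ to stable)
t=12 Δ0: clk=0 s0=1 s5=0 s2=0 s4=1 s3=0 s1=0
  Δ1: clk:0→1
  Δ2: s4:1→0
  Δ3: s2:0→1
  (3Δ to stable)
t=13 Δ0: clk=1 s0=1 s5=0 s2=1 s4=0 s3=0 s1=0
  Δ1: clk:1→0
  (1Δ to stable)
t=14 Δ0: clk=0 s0=1 s5=0 s2=1 s4=0 s3=0 s1=0
  Δ1: clk:0→1, s1:0→1
  Δ2: s5:0→1, s4:0→1
  Δ3: s0:1→0, s2:1→0
  Δ4: s2:0→1
  (4Δ to stable)
t=15 Δ0: clk=1 s0=0 s5=1 s2=1 s4=1 s3=0 s1=1
  Δ1: clk:1→0, s1:1→0
  Δ2: s5:1→0
  Δ3: s0:0→1
  Δ4: s2:1→0
  (4Δ to stable)
t=16 Δ0: clk=0 s0=1 s5=0 s2=0 s4=1 s3=0 s1=0
  Δ1: clk:0→1
  Δ2: s4:1→0
  Δ3: s2:0→1
  (3Δ to stable)
t=17 Δ0: clk=1 s0=1 s5=0 s2=1 s4=0 s3=0 s1=0
  Δ1: clk:1→0
  (1Δ to stable)
t=18 Δ0: clk=0 s0=1 s5=0 s2=1 s4=0 s3=0 s1=0
  Δ1: clk:0→1, s1:0→1
  Δ2: s5:0→1, s4:0→1
  Δ3: s0:1→0, s2:1→0
  Δ4: s2:0→1
  (4Δ to stable)
t=19 Δ0: clk=1 s0=0 s5=1 s2=1 s4=1 s3=0 s1=1
  Δ1: clk:1→0, s1:1→0
  Δ2: s5:1→0
  Δ3: s0:0→1
  Δ4: s2:1→0
  (4Δ to stable)

0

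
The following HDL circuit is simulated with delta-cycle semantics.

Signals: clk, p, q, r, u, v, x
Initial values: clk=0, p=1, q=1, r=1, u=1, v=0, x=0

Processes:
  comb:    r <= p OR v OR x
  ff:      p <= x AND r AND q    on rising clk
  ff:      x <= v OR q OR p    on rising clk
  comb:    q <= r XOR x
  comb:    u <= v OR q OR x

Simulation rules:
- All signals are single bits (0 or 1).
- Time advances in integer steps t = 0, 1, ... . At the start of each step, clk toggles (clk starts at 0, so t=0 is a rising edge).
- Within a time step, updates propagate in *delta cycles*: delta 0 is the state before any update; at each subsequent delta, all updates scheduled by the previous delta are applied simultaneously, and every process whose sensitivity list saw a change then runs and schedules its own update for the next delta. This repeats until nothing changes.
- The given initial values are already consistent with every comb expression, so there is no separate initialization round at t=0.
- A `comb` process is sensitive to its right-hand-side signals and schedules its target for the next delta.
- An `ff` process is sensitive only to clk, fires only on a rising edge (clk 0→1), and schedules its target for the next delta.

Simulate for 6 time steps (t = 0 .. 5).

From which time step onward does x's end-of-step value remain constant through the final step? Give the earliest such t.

2

t0.Δ0 v=0 x=0 q=1 p=1 clk=0 u=1 r=1
t0.Δ1 v=0 x=0 q=1 p=1 clk=1 u=1 r=1
t0.Δ2 v=0 x=1 q=1 p=0 clk=1 u=1 r=1
t0.Δ3 v=0 x=1 q=0 p=0 clk=1 u=1 r=1
t1.Δ0 v=0 x=1 q=0 p=0 clk=1 u=1 r=1
t1.Δ1 v=0 x=1 q=0 p=0 clk=0 u=1 r=1
t2.Δ0 v=0 x=1 q=0 p=0 clk=0 u=1 r=1
t2.Δ1 v=0 x=1 q=0 p=0 clk=1 u=1 r=1
t2.Δ2 v=0 x=0 q=0 p=0 clk=1 u=1 r=1
t2.Δ3 v=0 x=0 q=1 p=0 clk=1 u=0 r=0
t2.Δ4 v=0 x=0 q=0 p=0 clk=1 u=1 r=0
t2.Δ5 v=0 x=0 q=0 p=0 clk=1 u=0 r=0
t3.Δ0 v=0 x=0 q=0 p=0 clk=1 u=0 r=0
t3.Δ1 v=0 x=0 q=0 p=0 clk=0 u=0 r=0
t4.Δ0 v=0 x=0 q=0 p=0 clk=0 u=0 r=0
t4.Δ1 v=0 x=0 q=0 p=0 clk=1 u=0 r=0
t5.Δ0 v=0 x=0 q=0 p=0 clk=1 u=0 r=0
t5.Δ1 v=0 x=0 q=0 p=0 clk=0 u=0 r=0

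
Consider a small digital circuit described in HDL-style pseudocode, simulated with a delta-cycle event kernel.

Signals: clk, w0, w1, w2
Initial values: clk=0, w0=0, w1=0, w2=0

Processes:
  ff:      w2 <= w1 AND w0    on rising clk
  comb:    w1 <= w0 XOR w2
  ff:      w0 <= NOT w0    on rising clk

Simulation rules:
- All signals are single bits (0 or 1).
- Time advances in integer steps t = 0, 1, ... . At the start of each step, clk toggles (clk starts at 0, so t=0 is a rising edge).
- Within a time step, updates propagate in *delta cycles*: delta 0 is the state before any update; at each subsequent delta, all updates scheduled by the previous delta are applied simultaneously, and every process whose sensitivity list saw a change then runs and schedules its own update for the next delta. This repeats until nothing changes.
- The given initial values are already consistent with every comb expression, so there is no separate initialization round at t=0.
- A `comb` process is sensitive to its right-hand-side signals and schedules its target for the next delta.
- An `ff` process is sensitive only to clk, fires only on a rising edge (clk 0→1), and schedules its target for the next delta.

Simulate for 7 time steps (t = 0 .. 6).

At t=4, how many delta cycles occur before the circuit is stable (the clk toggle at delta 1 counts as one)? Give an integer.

2

t=0 Δ0: w2=0 clk=0 w0=0 w1=0
  Δ1: clk:0→1
  Δ2: w0:0→1
  Δ3: w1:0→1
  (3Δ to stable)
t=1 Δ0: w2=0 clk=1 w0=1 w1=1
  Δ1: clk:1→0
  (1Δ to stable)
t=2 Δ0: w2=0 clk=0 w0=1 w1=1
  Δ1: clk:0→1
  Δ2: w2:0→1, w0:1→0
  (2Δ to stable)
t=3 Δ0: w2=1 clk=1 w0=0 w1=1
  Δ1: clk:1→0
  (1Δ to stable)
t=4 Δ0: w2=1 clk=0 w0=0 w1=1
  Δ1: clk:0→1
  Δ2: w2:1→0, w0:0→1
  (2Δ to stable)
t=5 Δ0: w2=0 clk=1 w0=1 w1=1
  Δ1: clk:1→0
  (1Δ to stable)
t=6 Δ0: w2=0 clk=0 w0=1 w1=1
  Δ1: clk:0→1
  Δ2: w2:0→1, w0:1→0
  (2Δ to stable)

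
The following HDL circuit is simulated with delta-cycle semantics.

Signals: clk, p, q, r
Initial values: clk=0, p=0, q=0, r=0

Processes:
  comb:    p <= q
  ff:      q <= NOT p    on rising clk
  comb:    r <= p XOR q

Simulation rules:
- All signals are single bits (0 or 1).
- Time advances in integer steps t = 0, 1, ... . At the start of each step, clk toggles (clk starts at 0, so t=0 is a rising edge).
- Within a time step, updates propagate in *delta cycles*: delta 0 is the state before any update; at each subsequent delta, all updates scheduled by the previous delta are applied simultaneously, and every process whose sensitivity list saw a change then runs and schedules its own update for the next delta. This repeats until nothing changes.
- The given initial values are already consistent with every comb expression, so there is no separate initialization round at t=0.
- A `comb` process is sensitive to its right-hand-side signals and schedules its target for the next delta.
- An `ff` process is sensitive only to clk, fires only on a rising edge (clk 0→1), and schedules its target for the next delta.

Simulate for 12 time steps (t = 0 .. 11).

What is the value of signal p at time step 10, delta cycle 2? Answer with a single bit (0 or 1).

1

[bits: r,clk,q,p]
t=0: Δ0=0000 Δ1=0100 Δ2=0110 Δ3=1111 Δ4=0111 | 4Δ
t=1: Δ0=0111 Δ1=0011 | 1Δ
t=2: Δ0=0011 Δ1=0111 Δ2=0101 Δ3=1100 Δ4=0100 | 4Δ
t=3: Δ0=0100 Δ1=0000 | 1Δ
t=4: Δ0=0000 Δ1=0100 Δ2=0110 Δ3=1111 Δ4=0111 | 4Δ
t=5: Δ0=0111 Δ1=0011 | 1Δ
t=6: Δ0=0011 Δ1=0111 Δ2=0101 Δ3=1100 Δ4=0100 | 4Δ
t=7: Δ0=0100 Δ1=0000 | 1Δ
t=8: Δ0=0000 Δ1=0100 Δ2=0110 Δ3=1111 Δ4=0111 | 4Δ
t=9: Δ0=0111 Δ1=0011 | 1Δ
t=10: Δ0=0011 Δ1=0111 Δ2=0101 Δ3=1100 Δ4=0100 | 4Δ
t=11: Δ0=0100 Δ1=0000 | 1Δ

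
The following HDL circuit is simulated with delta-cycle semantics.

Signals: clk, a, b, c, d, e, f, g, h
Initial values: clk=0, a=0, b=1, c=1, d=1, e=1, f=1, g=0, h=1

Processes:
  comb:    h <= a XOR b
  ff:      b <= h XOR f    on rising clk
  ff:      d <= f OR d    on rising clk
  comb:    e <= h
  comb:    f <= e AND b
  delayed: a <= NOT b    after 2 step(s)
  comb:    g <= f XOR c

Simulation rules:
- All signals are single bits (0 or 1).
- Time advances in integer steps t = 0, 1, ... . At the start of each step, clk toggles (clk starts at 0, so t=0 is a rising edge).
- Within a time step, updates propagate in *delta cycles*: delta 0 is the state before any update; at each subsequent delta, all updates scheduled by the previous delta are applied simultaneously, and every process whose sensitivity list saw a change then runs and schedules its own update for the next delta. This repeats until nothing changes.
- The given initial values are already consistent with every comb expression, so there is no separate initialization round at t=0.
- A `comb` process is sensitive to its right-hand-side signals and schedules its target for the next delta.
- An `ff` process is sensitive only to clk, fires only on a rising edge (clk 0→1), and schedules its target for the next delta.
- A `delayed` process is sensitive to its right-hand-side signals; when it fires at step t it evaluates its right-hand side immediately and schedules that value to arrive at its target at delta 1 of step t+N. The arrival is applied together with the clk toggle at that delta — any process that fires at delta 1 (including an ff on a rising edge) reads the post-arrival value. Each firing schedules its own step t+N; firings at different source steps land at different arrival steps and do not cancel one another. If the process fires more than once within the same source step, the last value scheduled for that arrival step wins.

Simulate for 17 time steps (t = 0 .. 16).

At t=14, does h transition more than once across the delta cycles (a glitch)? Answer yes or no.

no

t=0 Δ0: b=1 e=1 clk=0 c=1 g=0 d=1 h=1 f=1 a=0
  Δ1: clk:0→1
  Δ2: b:1→0
  Δ3: h:1→0, f:1→0
  Δ4: e:1→0, g:0→1
  (4Δ to stable)
t=1 Δ0: b=0 e=0 clk=1 c=1 g=1 d=1 h=0 f=0 a=0
  Δ1: clk:1→0
  (1Δ to stable)
t=2 Δ0: b=0 e=0 clk=0 c=1 g=1 d=1 h=0 f=0 a=0
  Δ1: clk:0→1, a:0→1
  Δ2: h:0→1
  Δ3: e:0→1
  (3Δ to stable)
t=3 Δ0: b=0 e=1 clk=1 c=1 g=1 d=1 h=1 f=0 a=1
  Δ1: clk:1→0
  (1Δ to stable)
t=4 Δ0: b=0 e=1 clk=0 c=1 g=1 d=1 h=1 f=0 a=1
  Δ1: clk:0→1
  Δ2: b:0→1
  Δ3: h:1→0, f:0→1
  Δ4: e:1→0, g:1→0
  Δ5: f:1→0
  Δ6: g:0→1
  (6Δ to stable)
t=5 Δ0: b=1 e=0 clk=1 c=1 g=1 d=1 h=0 f=0 a=1
  Δ1: clk:1→0
  (1Δ to stable)
t=6 Δ0: b=1 e=0 clk=0 c=1 g=1 d=1 h=0 f=0 a=1
  Δ1: clk:0→1, a:1→0
  Δ2: b:1→0, h:0→1
  Δ3: e:0→1, h:1→0
  Δ4: e:1→0
  (4Δ to stable)
t=7 Δ0: b=0 e=0 clk=1 c=1 g=1 d=1 h=0 f=0 a=0
  Δ1: clk:1→0
  (1Δ to stable)
t=8 Δ0: b=0 e=0 clk=0 c=1 g=1 d=1 h=0 f=0 a=0
  Δ1: clk:0→1, a:0→1
  Δ2: h:0→1
  Δ3: e:0→1
  (3Δ to stable)
t=9 Δ0: b=0 e=1 clk=1 c=1 g=1 d=1 h=1 f=0 a=1
  Δ1: clk:1→0
  (1Δ to stable)
t=10 Δ0: b=0 e=1 clk=0 c=1 g=1 d=1 h=1 f=0 a=1
  Δ1: clk:0→1
  Δ2: b:0→1
  Δ3: h:1→0, f:0→1
  Δ4: e:1→0, g:1→0
  Δ5: f:1→0
  Δ6: g:0→1
  (6Δ to stable)
t=11 Δ0: b=1 e=0 clk=1 c=1 g=1 d=1 h=0 f=0 a=1
  Δ1: clk:1→0
  (1Δ to stable)
t=12 Δ0: b=1 e=0 clk=0 c=1 g=1 d=1 h=0 f=0 a=1
  Δ1: clk:0→1, a:1→0
  Δ2: b:1→0, h:0→1
  Δ3: e:0→1, h:1→0
  Δ4: e:1→0
  (4Δ to stable)
t=13 Δ0: b=0 e=0 clk=1 c=1 g=1 d=1 h=0 f=0 a=0
  Δ1: clk:1→0
  (1Δ to stable)
t=14 Δ0: b=0 e=0 clk=0 c=1 g=1 d=1 h=0 f=0 a=0
  Δ1: clk:0→1, a:0→1
  Δ2: h:0→1
  Δ3: e:0→1
  (3Δ to stable)
t=15 Δ0: b=0 e=1 clk=1 c=1 g=1 d=1 h=1 f=0 a=1
  Δ1: clk:1→0
  (1Δ to stable)
t=16 Δ0: b=0 e=1 clk=0 c=1 g=1 d=1 h=1 f=0 a=1
  Δ1: clk:0→1
  Δ2: b:0→1
  Δ3: h:1→0, f:0→1
  Δ4: e:1→0, g:1→0
  Δ5: f:1→0
  Δ6: g:0→1
  (6Δ to stable)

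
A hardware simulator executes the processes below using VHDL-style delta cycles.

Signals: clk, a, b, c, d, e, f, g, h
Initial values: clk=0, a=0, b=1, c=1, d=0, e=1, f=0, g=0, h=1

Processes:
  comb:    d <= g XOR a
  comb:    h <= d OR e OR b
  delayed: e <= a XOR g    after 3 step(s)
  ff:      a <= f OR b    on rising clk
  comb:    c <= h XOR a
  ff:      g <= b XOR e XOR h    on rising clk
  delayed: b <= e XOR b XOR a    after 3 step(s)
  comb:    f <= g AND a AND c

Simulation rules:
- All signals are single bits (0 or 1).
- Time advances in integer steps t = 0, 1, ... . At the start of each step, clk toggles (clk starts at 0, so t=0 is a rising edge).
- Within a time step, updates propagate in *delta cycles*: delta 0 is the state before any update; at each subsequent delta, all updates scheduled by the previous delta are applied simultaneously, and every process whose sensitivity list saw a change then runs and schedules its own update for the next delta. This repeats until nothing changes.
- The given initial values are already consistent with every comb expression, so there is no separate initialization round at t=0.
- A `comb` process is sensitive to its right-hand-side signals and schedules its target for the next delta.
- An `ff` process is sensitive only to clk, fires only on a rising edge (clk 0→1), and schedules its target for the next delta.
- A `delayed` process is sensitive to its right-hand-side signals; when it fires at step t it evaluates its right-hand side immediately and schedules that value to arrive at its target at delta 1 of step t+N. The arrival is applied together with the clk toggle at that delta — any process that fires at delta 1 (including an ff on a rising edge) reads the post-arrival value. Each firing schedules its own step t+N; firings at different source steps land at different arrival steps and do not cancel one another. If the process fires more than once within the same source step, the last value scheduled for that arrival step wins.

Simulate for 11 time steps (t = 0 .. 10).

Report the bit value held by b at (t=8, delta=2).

t0.Δ0 b=1 h=1 f=0 clk=0 g=0 d=0 c=1 a=0 e=1
t0.Δ1 b=1 h=1 f=0 clk=1 g=0 d=0 c=1 a=0 e=1
t0.Δ2 b=1 h=1 f=0 clk=1 g=1 d=0 c=1 a=1 e=1
t0.Δ3 b=1 h=1 f=1 clk=1 g=1 d=0 c=0 a=1 e=1
t0.Δ4 b=1 h=1 f=0 clk=1 g=1 d=0 c=0 a=1 e=1
t1.Δ0 b=1 h=1 f=0 clk=1 g=1 d=0 c=0 a=1 e=1
t1.Δ1 b=1 h=1 f=0 clk=0 g=1 d=0 c=0 a=1 e=1
t2.Δ0 b=1 h=1 f=0 clk=0 g=1 d=0 c=0 a=1 e=1
t2.Δ1 b=1 h=1 f=0 clk=1 g=1 d=0 c=0 a=1 e=1
t3.Δ0 b=1 h=1 f=0 clk=1 g=1 d=0 c=0 a=1 e=1
t3.Δ1 b=1 h=1 f=0 clk=0 g=1 d=0 c=0 a=1 e=0
t4.Δ0 b=1 h=1 f=0 clk=0 g=1 d=0 c=0 a=1 e=0
t4.Δ1 b=1 h=1 f=0 clk=1 g=1 d=0 c=0 a=1 e=0
t4.Δ2 b=1 h=1 f=0 clk=1 g=0 d=0 c=0 a=1 e=0
t4.Δ3 b=1 h=1 f=0 clk=1 g=0 d=1 c=0 a=1 e=0
t5.Δ0 b=1 h=1 f=0 clk=1 g=0 d=1 c=0 a=1 e=0
t5.Δ1 b=1 h=1 f=0 clk=0 g=0 d=1 c=0 a=1 e=0
t6.Δ0 b=1 h=1 f=0 clk=0 g=0 d=1 c=0 a=1 e=0
t6.Δ1 b=0 h=1 f=0 clk=1 g=0 d=1 c=0 a=1 e=0
t6.Δ2 b=0 h=1 f=0 clk=1 g=1 d=1 c=0 a=0 e=0
t6.Δ3 b=0 h=1 f=0 clk=1 g=1 d=1 c=1 a=0 e=0
t7.Δ0 b=0 h=1 f=0 clk=1 g=1 d=1 c=1 a=0 e=0
t7.Δ1 b=0 h=1 f=0 clk=0 g=1 d=1 c=1 a=0 e=1
t8.Δ0 b=0 h=1 f=0 clk=0 g=1 d=1 c=1 a=0 e=1
t8.Δ1 b=0 h=1 f=0 clk=1 g=1 d=1 c=1 a=0 e=1
t8.Δ2 b=0 h=1 f=0 clk=1 g=0 d=1 c=1 a=0 e=1
t8.Δ3 b=0 h=1 f=0 clk=1 g=0 d=0 c=1 a=0 e=1
t9.Δ0 b=0 h=1 f=0 clk=1 g=0 d=0 c=1 a=0 e=1
t9.Δ1 b=0 h=1 f=0 clk=0 g=0 d=0 c=1 a=0 e=1
t10.Δ0 b=0 h=1 f=0 clk=0 g=0 d=0 c=1 a=0 e=1
t10.Δ1 b=1 h=1 f=0 clk=1 g=0 d=0 c=1 a=0 e=1
t10.Δ2 b=1 h=1 f=0 clk=1 g=1 d=0 c=1 a=1 e=1
t10.Δ3 b=1 h=1 f=1 clk=1 g=1 d=0 c=0 a=1 e=1
t10.Δ4 b=1 h=1 f=0 clk=1 g=1 d=0 c=0 a=1 e=1

0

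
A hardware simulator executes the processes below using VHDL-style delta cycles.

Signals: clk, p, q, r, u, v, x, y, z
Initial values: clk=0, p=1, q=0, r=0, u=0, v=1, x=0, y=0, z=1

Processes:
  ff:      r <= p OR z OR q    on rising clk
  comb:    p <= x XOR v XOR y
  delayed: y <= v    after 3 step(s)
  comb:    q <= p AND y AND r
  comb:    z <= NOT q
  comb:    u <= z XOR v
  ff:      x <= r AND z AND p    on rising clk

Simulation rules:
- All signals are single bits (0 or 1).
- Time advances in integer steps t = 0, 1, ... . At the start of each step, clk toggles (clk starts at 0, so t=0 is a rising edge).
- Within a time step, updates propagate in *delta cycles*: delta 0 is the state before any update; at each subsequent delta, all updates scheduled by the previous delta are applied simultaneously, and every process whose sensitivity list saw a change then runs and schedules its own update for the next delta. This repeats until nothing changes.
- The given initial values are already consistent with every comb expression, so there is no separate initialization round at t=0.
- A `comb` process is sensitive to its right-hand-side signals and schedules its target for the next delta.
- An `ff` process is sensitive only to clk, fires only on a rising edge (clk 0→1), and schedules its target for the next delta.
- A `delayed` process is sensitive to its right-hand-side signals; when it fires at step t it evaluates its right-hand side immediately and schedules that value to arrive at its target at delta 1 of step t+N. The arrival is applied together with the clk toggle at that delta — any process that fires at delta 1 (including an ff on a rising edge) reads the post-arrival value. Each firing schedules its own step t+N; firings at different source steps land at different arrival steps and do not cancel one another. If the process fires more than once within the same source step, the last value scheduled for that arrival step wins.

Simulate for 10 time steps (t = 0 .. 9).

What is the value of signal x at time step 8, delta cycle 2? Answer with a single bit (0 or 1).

0

t=0 Δ0: p=1 z=1 x=0 v=1 u=0 clk=0 r=0 q=0 y=0
  Δ1: clk:0→1
  Δ2: r:0→1
  (2Δ to stable)
t=1 Δ0: p=1 z=1 x=0 v=1 u=0 clk=1 r=1 q=0 y=0
  Δ1: clk:1→0
  (1Δ to stable)
t=2 Δ0: p=1 z=1 x=0 v=1 u=0 clk=0 r=1 q=0 y=0
  Δ1: clk:0→1
  Δ2: x:0→1
  Δ3: p:1→0
  (3Δ to stable)
t=3 Δ0: p=0 z=1 x=1 v=1 u=0 clk=1 r=1 q=0 y=0
  Δ1: clk:1→0
  (1Δ to stable)
t=4 Δ0: p=0 z=1 x=1 v=1 u=0 clk=0 r=1 q=0 y=0
  Δ1: clk:0→1
  Δ2: x:1→0
  Δ3: p:0→1
  (3Δ to stable)
t=5 Δ0: p=1 z=1 x=0 v=1 u=0 clk=1 r=1 q=0 y=0
  Δ1: clk:1→0
  (1Δ to stable)
t=6 Δ0: p=1 z=1 x=0 v=1 u=0 clk=0 r=1 q=0 y=0
  Δ1: clk:0→1
  Δ2: x:0→1
  Δ3: p:1→0
  (3Δ to stable)
t=7 Δ0: p=0 z=1 x=1 v=1 u=0 clk=1 r=1 q=0 y=0
  Δ1: clk:1→0
  (1Δ to stable)
t=8 Δ0: p=0 z=1 x=1 v=1 u=0 clk=0 r=1 q=0 y=0
  Δ1: clk:0→1
  Δ2: x:1→0
  Δ3: p:0→1
  (3Δ to stable)
t=9 Δ0: p=1 z=1 x=0 v=1 u=0 clk=1 r=1 q=0 y=0
  Δ1: clk:1→0
  (1Δ to stable)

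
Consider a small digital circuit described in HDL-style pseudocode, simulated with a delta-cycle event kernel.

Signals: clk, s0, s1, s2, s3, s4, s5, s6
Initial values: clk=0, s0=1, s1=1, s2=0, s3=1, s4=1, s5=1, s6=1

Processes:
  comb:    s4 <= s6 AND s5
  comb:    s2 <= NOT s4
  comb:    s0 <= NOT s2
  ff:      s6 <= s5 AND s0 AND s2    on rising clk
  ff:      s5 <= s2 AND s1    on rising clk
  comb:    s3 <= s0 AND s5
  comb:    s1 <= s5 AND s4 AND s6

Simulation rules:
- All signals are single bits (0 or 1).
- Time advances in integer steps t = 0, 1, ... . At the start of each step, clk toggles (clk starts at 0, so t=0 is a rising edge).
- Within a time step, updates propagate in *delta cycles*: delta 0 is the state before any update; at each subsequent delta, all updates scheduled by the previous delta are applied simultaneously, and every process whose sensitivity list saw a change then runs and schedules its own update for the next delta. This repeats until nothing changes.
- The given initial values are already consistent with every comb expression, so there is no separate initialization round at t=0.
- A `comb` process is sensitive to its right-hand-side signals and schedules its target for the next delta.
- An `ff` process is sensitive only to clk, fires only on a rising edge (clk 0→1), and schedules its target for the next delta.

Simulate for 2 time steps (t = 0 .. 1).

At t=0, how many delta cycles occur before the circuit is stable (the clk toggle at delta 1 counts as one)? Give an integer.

5

t=0 Δ0: s6=1 s5=1 s4=1 s1=1 s2=0 s0=1 s3=1 clk=0
  Δ1: clk:0→1
  Δ2: s6:1→0, s5:1→0
  Δ3: s4:1→0, s1:1→0, s3:1→0
  Δ4: s2:0→1
  Δ5: s0:1→0
  (5Δ to stable)
t=1 Δ0: s6=0 s5=0 s4=0 s1=0 s2=1 s0=0 s3=0 clk=1
  Δ1: clk:1→0
  (1Δ to stable)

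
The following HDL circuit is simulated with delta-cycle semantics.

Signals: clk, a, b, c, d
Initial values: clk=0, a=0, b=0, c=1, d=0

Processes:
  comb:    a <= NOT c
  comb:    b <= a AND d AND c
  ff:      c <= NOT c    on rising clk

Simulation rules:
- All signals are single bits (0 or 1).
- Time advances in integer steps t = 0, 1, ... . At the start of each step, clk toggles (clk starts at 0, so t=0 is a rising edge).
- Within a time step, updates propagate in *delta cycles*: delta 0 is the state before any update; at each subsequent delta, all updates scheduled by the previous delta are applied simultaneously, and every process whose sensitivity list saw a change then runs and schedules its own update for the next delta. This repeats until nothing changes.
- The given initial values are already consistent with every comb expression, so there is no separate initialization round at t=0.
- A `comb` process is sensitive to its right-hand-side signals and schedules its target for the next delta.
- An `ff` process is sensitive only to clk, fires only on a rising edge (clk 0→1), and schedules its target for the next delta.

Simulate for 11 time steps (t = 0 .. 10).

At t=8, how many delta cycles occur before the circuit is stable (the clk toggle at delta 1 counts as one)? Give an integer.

t0.Δ0 b=0 clk=0 d=0 c=1 a=0
t0.Δ1 b=0 clk=1 d=0 c=1 a=0
t0.Δ2 b=0 clk=1 d=0 c=0 a=0
t0.Δ3 b=0 clk=1 d=0 c=0 a=1
t1.Δ0 b=0 clk=1 d=0 c=0 a=1
t1.Δ1 b=0 clk=0 d=0 c=0 a=1
t2.Δ0 b=0 clk=0 d=0 c=0 a=1
t2.Δ1 b=0 clk=1 d=0 c=0 a=1
t2.Δ2 b=0 clk=1 d=0 c=1 a=1
t2.Δ3 b=0 clk=1 d=0 c=1 a=0
t3.Δ0 b=0 clk=1 d=0 c=1 a=0
t3.Δ1 b=0 clk=0 d=0 c=1 a=0
t4.Δ0 b=0 clk=0 d=0 c=1 a=0
t4.Δ1 b=0 clk=1 d=0 c=1 a=0
t4.Δ2 b=0 clk=1 d=0 c=0 a=0
t4.Δ3 b=0 clk=1 d=0 c=0 a=1
t5.Δ0 b=0 clk=1 d=0 c=0 a=1
t5.Δ1 b=0 clk=0 d=0 c=0 a=1
t6.Δ0 b=0 clk=0 d=0 c=0 a=1
t6.Δ1 b=0 clk=1 d=0 c=0 a=1
t6.Δ2 b=0 clk=1 d=0 c=1 a=1
t6.Δ3 b=0 clk=1 d=0 c=1 a=0
t7.Δ0 b=0 clk=1 d=0 c=1 a=0
t7.Δ1 b=0 clk=0 d=0 c=1 a=0
t8.Δ0 b=0 clk=0 d=0 c=1 a=0
t8.Δ1 b=0 clk=1 d=0 c=1 a=0
t8.Δ2 b=0 clk=1 d=0 c=0 a=0
t8.Δ3 b=0 clk=1 d=0 c=0 a=1
t9.Δ0 b=0 clk=1 d=0 c=0 a=1
t9.Δ1 b=0 clk=0 d=0 c=0 a=1
t10.Δ0 b=0 clk=0 d=0 c=0 a=1
t10.Δ1 b=0 clk=1 d=0 c=0 a=1
t10.Δ2 b=0 clk=1 d=0 c=1 a=1
t10.Δ3 b=0 clk=1 d=0 c=1 a=0

3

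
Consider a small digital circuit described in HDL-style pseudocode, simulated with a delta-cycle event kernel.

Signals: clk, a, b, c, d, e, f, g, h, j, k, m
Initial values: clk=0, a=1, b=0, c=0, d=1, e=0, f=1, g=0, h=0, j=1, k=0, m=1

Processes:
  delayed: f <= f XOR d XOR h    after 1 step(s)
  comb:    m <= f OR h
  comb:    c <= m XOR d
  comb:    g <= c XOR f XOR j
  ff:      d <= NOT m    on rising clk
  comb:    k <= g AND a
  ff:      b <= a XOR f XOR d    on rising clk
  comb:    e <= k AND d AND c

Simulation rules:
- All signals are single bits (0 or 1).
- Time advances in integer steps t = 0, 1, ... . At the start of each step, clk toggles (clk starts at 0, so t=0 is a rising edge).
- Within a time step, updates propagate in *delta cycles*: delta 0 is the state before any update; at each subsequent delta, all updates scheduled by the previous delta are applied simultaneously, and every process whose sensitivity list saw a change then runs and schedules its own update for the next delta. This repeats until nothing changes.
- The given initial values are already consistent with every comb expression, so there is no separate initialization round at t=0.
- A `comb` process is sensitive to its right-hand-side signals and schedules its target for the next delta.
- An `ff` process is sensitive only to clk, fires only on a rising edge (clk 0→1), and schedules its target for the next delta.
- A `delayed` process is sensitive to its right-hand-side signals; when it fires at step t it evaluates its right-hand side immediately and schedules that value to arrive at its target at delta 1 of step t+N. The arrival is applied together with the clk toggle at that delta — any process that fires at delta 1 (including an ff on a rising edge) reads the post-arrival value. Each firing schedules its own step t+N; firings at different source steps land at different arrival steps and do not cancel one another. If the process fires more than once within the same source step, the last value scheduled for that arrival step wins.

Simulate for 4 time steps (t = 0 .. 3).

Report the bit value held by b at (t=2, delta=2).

t=0 Δ0: d=1 clk=0 b=0 c=0 m=1 k=0 e=0 a=1 h=0 j=1 g=0 f=1
  Δ1: clk:0→1
  Δ2: d:1→0, b:0→1
  Δ3: c:0→1
  Δ4: g:0→1
  Δ5: k:0→1
  (5Δ to stable)
t=1 Δ0: d=0 clk=1 b=1 c=1 m=1 k=1 e=0 a=1 h=0 j=1 g=1 f=1
  Δ1: clk:1→0
  (1Δ to stable)
t=2 Δ0: d=0 clk=0 b=1 c=1 m=1 k=1 e=0 a=1 h=0 j=1 g=1 f=1
  Δ1: clk:0→1
  Δ2: b:1→0
  (2Δ to stable)
t=3 Δ0: d=0 clk=1 b=0 c=1 m=1 k=1 e=0 a=1 h=0 j=1 g=1 f=1
  Δ1: clk:1→0
  (1Δ to stable)

0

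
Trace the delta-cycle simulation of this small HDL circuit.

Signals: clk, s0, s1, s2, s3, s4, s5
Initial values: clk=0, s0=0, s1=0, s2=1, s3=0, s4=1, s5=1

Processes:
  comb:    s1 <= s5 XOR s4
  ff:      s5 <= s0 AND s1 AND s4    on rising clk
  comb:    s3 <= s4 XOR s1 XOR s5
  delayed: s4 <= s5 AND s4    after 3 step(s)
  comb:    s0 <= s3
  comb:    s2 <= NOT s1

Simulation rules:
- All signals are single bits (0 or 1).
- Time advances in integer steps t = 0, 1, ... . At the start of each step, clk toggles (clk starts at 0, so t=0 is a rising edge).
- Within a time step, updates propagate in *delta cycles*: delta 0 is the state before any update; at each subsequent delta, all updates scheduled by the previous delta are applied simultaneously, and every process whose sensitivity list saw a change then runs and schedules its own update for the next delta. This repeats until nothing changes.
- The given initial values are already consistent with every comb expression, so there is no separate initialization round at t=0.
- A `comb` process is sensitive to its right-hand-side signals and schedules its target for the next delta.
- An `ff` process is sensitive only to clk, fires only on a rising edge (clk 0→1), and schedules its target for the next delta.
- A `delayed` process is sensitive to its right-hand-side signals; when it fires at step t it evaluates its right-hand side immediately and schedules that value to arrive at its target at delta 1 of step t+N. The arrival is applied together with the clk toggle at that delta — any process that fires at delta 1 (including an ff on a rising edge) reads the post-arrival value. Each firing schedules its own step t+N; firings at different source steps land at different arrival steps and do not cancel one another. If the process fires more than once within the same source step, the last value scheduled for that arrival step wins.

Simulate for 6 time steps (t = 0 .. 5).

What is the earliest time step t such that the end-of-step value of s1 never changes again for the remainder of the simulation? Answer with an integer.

[bits: s3,s1,clk,s0,s4,s2,s5]
t=0: Δ0=0000111 Δ1=0010111 Δ2=0010110 Δ3=1110110 Δ4=0111100 Δ5=0110100 | 5Δ
t=1: Δ0=0110100 Δ1=0100100 | 1Δ
t=2: Δ0=0100100 Δ1=0110100 | 1Δ
t=3: Δ0=0110100 Δ1=0100000 Δ2=1000000 Δ3=0001010 Δ4=0000010 | 4Δ
t=4: Δ0=0000010 Δ1=0010010 | 1Δ
t=5: Δ0=0010010 Δ1=0000010 | 1Δ

3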